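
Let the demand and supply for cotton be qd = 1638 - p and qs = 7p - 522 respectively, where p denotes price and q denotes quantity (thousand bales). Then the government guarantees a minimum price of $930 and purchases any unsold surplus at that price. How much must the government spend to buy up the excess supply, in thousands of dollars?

4910400

Equilibrium: 1638 - p = 7p - 522, so 2160 = 8p and p* = 270, q* = 1368.
Because the floor (930) lies above the market-clearing price, it is binding.
At p = 930: qd = 1638 - 930 = 708 and qs = 7·930 - 522 = 5988.
Surplus = qs - qd = 5280.
Government expenditure = surplus × support price = 5280 × 930 = 4910400.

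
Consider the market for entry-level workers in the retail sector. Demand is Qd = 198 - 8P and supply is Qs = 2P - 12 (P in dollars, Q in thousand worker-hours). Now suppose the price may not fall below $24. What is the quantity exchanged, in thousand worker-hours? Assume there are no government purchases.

Setting quantity demanded equal to quantity supplied, 198 - 8P = 2P - 12, gives P* = 21 and Q* = 30.
Because the floor (24) lies above the market-clearing price, it is binding.
At P = 24: Qd = 198 - 8·24 = 6 and Qs = 2·24 - 12 = 36.
The quantity actually transacted is the short side, demand: 6.

6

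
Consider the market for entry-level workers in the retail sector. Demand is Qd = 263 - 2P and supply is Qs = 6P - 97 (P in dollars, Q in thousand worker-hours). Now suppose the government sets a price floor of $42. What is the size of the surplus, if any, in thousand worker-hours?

0

Equilibrium: 263 - 2P = 6P - 97, so 360 = 8P and P* = 45, Q* = 173.
The floor of 42 is below the equilibrium price 45, so it is not binding; the market clears at P* = 45, Q* = 173.
Since the control does not bind, there is no surplus.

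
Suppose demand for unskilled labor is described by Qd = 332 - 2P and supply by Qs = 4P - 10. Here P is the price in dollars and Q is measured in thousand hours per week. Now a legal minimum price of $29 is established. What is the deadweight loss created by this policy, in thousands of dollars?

0

Equilibrium: 332 - 2P = 4P - 10, so 342 = 6P and P* = 57, Q* = 218.
The floor of 29 is below the equilibrium price 57, so it is not binding; the market clears at P* = 57, Q* = 218.
Since the control does not bind, no trades are prevented and deadweight loss is zero.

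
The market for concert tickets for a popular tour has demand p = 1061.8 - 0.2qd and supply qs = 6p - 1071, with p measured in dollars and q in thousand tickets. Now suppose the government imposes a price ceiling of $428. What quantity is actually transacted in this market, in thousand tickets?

Rearranging demand gives qd = 5309 - 5p. Equilibrium: 5309 - 5p = 6p - 1071, so 6380 = 11p and p* = 580, q* = 2409.
Since 428 < 580, the ceiling is binding.
At p = 428: qd = 5309 - 5·428 = 3169 and qs = 6·428 - 1071 = 1497.
The quantity actually transacted is the short side, supply: 1497.

1497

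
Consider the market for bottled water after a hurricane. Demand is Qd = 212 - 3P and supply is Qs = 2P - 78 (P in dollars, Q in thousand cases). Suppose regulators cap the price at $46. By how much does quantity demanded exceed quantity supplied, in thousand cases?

Setting quantity demanded equal to quantity supplied, 212 - 3P = 2P - 78, gives P* = 58 and Q* = 38.
Since 46 < 58, the ceiling is binding.
At P = 46: Qd = 212 - 3·46 = 74 and Qs = 2·46 - 78 = 14.
Shortage = Qd - Qs = 74 - 14 = 60.

60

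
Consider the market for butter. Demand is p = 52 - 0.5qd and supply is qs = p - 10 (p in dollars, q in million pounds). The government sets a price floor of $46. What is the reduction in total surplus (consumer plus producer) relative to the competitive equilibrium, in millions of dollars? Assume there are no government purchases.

192

Rearranging demand gives qd = 104 - 2p. Setting quantity demanded equal to quantity supplied, 104 - 2p = p - 10, gives p* = 38 and q* = 28.
Since 46 > 38, the floor is binding.
At p = 46: qd = 104 - 2·46 = 12 and qs = 46 - 10 = 36.
Quantity traded falls to 12. At q = 12 the demand price is (104 - 12)/2 = 46 and the supply price is 10 + 12 = 22.
Deadweight loss = ½ · (46 - 22) · (28 - 12) = ½ · 24 · 16 = 192.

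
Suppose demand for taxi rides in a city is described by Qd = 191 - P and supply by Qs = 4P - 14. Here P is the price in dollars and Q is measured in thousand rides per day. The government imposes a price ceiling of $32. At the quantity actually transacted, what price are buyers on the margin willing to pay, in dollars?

Setting quantity demanded equal to quantity supplied, 191 - P = 4P - 14, gives P* = 41 and Q* = 150.
Since 32 < 41, the ceiling is binding.
At P = 32: Qd = 191 - 32 = 159 and Qs = 4·32 - 14 = 114.
Only 114 units reach the market. On the demand curve, the marginal buyer's willingness to pay at Q = 114 is (191 - 114) = 77.

77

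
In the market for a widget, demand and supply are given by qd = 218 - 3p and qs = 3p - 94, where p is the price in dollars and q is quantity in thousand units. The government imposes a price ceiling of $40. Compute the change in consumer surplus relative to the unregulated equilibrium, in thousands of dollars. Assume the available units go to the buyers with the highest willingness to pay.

96

In a free market, 218 - 3p = 3p - 94 gives the equilibrium p* = 52, q* = 62.
Because the ceiling (40) lies below the market-clearing price, it is binding.
At p = 40: qd = 218 - 3·40 = 98 and qs = 3·40 - 94 = 26.
Consumer surplus without the control is ½ · (218/3 - 52) · 62 = 1922/3.
With the ceiling, 26 units are sold at 40 (assume they go to the highest-value buyers). The demand price at q = 26 is 64, so CS = ½ · [(218/3 - 40) + (64 - 40)] · 26 = 2210/3.
Change in consumer surplus = 2210/3 - 1922/3 = 96.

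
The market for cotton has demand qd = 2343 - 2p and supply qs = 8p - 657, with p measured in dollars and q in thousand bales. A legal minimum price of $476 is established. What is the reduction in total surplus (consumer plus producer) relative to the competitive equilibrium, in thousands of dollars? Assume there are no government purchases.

Without the control the market clears where 2343 - 2p = 8p - 657, i.e. p* = 300 and q* = 1743.
Because the floor (476) lies above the market-clearing price, it is binding.
At p = 476: qd = 2343 - 2·476 = 1391 and qs = 8·476 - 657 = 3151.
Quantity traded falls to 1391. At q = 1391 the demand price is (2343 - 1391)/2 = 476 and the supply price is (657 + 1391)/8 = 256.
Deadweight loss = ½ · (476 - 256) · (1743 - 1391) = ½ · 220 · 352 = 38720.

38720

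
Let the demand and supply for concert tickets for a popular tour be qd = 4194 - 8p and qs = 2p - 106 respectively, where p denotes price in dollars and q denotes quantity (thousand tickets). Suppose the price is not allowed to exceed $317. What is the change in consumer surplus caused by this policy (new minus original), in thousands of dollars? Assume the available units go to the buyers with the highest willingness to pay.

In a free market, 4194 - 8p = 2p - 106 gives the equilibrium p* = 430, q* = 754.
Because the ceiling (317) lies below the market-clearing price, it is binding.
At p = 317: qd = 4194 - 8·317 = 1658 and qs = 2·317 - 106 = 528.
Consumer surplus without the control is ½ · (524.25 - 430) · 754 = 35532.25.
With the ceiling, 528 units are sold at 317 (assume they go to the highest-value buyers). The demand price at q = 528 is 458.25, so CS = ½ · [(524.25 - 317) + (458.25 - 317)] · 528 = 92004.
Change in consumer surplus = 92004 - 35532.25 = 56471.75.

56471.75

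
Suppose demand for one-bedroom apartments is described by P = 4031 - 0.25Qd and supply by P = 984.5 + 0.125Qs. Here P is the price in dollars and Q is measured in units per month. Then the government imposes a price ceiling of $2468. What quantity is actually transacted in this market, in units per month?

Rearranging demand gives Qd = 16124 - 4P; rearranging supply gives Qs = 8P - 7876. In a free market, 16124 - 4P = 8P - 7876 gives the equilibrium P* = 2000, Q* = 8124.
Since 2468 is above P* = 2000, the ceiling does not bind and the free-market outcome prevails.

8124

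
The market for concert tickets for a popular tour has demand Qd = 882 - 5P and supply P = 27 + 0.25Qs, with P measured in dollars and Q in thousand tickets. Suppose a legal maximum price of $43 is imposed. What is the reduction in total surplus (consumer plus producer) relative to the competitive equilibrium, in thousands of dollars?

16160.4

Rearranging supply gives Qs = 4P - 108. Equilibrium: 882 - 5P = 4P - 108, so 990 = 9P and P* = 110, Q* = 332.
Because the ceiling (43) lies below the market-clearing price, it is binding.
At P = 43: Qd = 882 - 5·43 = 667 and Qs = 4·43 - 108 = 64.
Quantity traded falls to 64. At Q = 64 the demand price is (882 - 64)/5 = 163.6 and the supply price is (108 + 64)/4 = 43.
Deadweight loss = ½ · (163.6 - 43) · (332 - 64) = ½ · 120.6 · 268 = 16160.4.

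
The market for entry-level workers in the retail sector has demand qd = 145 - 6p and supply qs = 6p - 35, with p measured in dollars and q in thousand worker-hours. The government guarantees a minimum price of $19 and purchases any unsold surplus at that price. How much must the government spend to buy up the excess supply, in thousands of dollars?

912

In a free market, 145 - 6p = 6p - 35 gives the equilibrium p* = 15, q* = 55.
The floor of 19 is above the equilibrium price 15, so it binds.
At p = 19: qd = 145 - 6·19 = 31 and qs = 6·19 - 35 = 79.
Surplus = qs - qd = 48.
Government expenditure = surplus × support price = 48 × 19 = 912.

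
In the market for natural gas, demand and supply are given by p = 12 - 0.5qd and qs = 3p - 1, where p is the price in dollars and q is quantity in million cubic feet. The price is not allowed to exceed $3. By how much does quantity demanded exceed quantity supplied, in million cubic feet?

Rearranging demand gives qd = 24 - 2p. Equilibrium: 24 - 2p = 3p - 1, so 25 = 5p and p* = 5, q* = 14.
Because the ceiling (3) lies below the market-clearing price, it is binding.
At p = 3: qd = 24 - 2·3 = 18 and qs = 3·3 - 1 = 8.
Shortage = qd - qs = 18 - 8 = 10.

10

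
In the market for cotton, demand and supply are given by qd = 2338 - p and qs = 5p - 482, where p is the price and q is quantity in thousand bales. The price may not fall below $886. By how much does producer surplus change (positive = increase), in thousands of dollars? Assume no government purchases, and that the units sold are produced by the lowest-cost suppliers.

Setting quantity demanded equal to quantity supplied, 2338 - p = 5p - 482, gives p* = 470 and q* = 1868.
The floor of 886 is above the equilibrium price 470, so it binds.
At p = 886: qd = 2338 - 886 = 1452 and qs = 5·886 - 482 = 3948.
Producer surplus without the control is ½ · (470 - 96.4) · 1868 = 348942.4.
With the floor, 1452 units are sold at 886. The supply price at q = 1452 is 386.8, so PS = ½ · [(886 - 96.4) + (886 - 386.8)] · 1452 = 935668.8.
Change in producer surplus = 935668.8 - 348942.4 = 586726.4.

586726.4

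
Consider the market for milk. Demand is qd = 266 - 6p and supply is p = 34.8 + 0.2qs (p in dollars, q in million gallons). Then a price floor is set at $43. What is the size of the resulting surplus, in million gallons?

33

Rearranging supply gives qs = 5p - 174. Setting quantity demanded equal to quantity supplied, 266 - 6p = 5p - 174, gives p* = 40 and q* = 26.
Since 43 > 40, the floor is binding.
At p = 43: qd = 266 - 6·43 = 8 and qs = 5·43 - 174 = 41.
Surplus = qs - qd = 41 - 8 = 33.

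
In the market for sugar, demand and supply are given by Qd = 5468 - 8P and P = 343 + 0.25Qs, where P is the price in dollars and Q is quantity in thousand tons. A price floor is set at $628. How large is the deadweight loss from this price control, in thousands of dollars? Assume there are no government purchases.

Rearranging supply gives Qs = 4P - 1372. Without the control the market clears where 5468 - 8P = 4P - 1372, i.e. P* = 570 and Q* = 908.
Since 628 > 570, the floor is binding.
At P = 628: Qd = 5468 - 8·628 = 444 and Qs = 4·628 - 1372 = 1140.
Quantity traded falls to 444. At Q = 444 the demand price is (5468 - 444)/8 = 628 and the supply price is (1372 + 444)/4 = 454.
Deadweight loss = ½ · (628 - 454) · (908 - 444) = ½ · 174 · 464 = 40368.

40368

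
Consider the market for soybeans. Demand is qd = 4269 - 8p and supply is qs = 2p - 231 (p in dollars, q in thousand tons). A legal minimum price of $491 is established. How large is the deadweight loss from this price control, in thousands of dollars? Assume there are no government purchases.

33620

Without the control the market clears where 4269 - 8p = 2p - 231, i.e. p* = 450 and q* = 669.
Because the floor (491) lies above the market-clearing price, it is binding.
At p = 491: qd = 4269 - 8·491 = 341 and qs = 2·491 - 231 = 751.
Quantity traded falls to 341. At q = 341 the demand price is (4269 - 341)/8 = 491 and the supply price is (231 + 341)/2 = 286.
Deadweight loss = ½ · (491 - 286) · (669 - 341) = ½ · 205 · 328 = 33620.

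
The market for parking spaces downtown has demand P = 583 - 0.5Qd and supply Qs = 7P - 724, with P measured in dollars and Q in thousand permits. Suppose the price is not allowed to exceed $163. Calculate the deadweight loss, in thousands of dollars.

Rearranging demand gives Qd = 1166 - 2P. In a free market, 1166 - 2P = 7P - 724 gives the equilibrium P* = 210, Q* = 746.
Since 163 < 210, the ceiling is binding.
At P = 163: Qd = 1166 - 2·163 = 840 and Qs = 7·163 - 724 = 417.
Quantity traded falls to 417. At Q = 417 the demand price is (1166 - 417)/2 = 374.5 and the supply price is (724 + 417)/7 = 163.
Deadweight loss = ½ · (374.5 - 163) · (746 - 417) = ½ · 211.5 · 329 = 34791.75.

34791.75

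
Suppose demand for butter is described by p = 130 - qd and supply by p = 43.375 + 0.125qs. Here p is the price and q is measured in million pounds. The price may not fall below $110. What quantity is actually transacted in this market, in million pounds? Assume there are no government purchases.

Rearranging demand gives qd = 130 - p; rearranging supply gives qs = 8p - 347. Equilibrium: 130 - p = 8p - 347, so 477 = 9p and p* = 53, q* = 77.
Because the floor (110) lies above the market-clearing price, it is binding.
At p = 110: qd = 130 - 110 = 20 and qs = 8·110 - 347 = 533.
The quantity actually transacted is the short side, demand: 20.

20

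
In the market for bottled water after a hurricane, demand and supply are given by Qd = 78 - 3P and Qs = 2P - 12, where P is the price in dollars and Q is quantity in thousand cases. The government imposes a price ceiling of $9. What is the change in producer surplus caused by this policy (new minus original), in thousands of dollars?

Setting quantity demanded equal to quantity supplied, 78 - 3P = 2P - 12, gives P* = 18 and Q* = 24.
Because the ceiling (9) lies below the market-clearing price, it is binding.
At P = 9: Qd = 78 - 3·9 = 51 and Qs = 2·9 - 12 = 6.
Producer surplus without the control is ½ · (18 - 6) · 24 = 144.
With the ceiling, producers sell 6 units at 9, so PS = ½ · (9 - 6) · 6 = 9.
Change in producer surplus = 9 - 144 = -135.

-135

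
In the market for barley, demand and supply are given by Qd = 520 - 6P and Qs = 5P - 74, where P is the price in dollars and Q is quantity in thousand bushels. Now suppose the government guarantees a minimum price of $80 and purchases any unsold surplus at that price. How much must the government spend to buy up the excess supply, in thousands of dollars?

Setting quantity demanded equal to quantity supplied, 520 - 6P = 5P - 74, gives P* = 54 and Q* = 196.
Since 80 > 54, the floor is binding.
At P = 80: Qd = 520 - 6·80 = 40 and Qs = 5·80 - 74 = 326.
Surplus = Qs - Qd = 286.
Government expenditure = surplus × support price = 286 × 80 = 22880.

22880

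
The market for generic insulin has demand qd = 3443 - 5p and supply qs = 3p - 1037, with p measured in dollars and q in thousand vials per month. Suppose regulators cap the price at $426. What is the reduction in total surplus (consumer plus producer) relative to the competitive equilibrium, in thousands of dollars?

Equilibrium: 3443 - 5p = 3p - 1037, so 4480 = 8p and p* = 560, q* = 643.
The ceiling of 426 is below the equilibrium price 560, so it binds.
At p = 426: qd = 3443 - 5·426 = 1313 and qs = 3·426 - 1037 = 241.
Quantity traded falls to 241. At q = 241 the demand price is (3443 - 241)/5 = 640.4 and the supply price is (1037 + 241)/3 = 426.
Deadweight loss = ½ · (640.4 - 426) · (643 - 241) = ½ · 214.4 · 402 = 43094.4.

43094.4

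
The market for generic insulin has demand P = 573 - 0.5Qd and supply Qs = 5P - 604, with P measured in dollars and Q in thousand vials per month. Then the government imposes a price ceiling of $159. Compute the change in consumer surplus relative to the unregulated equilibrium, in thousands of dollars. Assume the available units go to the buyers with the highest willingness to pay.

Rearranging demand gives Qd = 1146 - 2P. Setting quantity demanded equal to quantity supplied, 1146 - 2P = 5P - 604, gives P* = 250 and Q* = 646.
Because the ceiling (159) lies below the market-clearing price, it is binding.
At P = 159: Qd = 1146 - 2·159 = 828 and Qs = 5·159 - 604 = 191.
Consumer surplus without the control is ½ · (573 - 250) · 646 = 104329.
With the ceiling, 191 units are sold at 159 (assume they go to the highest-value buyers). The demand price at Q = 191 is 477.5, so CS = ½ · [(573 - 159) + (477.5 - 159)] · 191 = 69953.75.
Change in consumer surplus = 69953.75 - 104329 = -34375.25.

-34375.25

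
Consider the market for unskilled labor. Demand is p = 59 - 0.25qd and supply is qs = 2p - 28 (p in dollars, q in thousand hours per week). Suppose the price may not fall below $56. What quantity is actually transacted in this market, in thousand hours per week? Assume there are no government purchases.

Rearranging demand gives qd = 236 - 4p. Equilibrium: 236 - 4p = 2p - 28, so 264 = 6p and p* = 44, q* = 60.
Because the floor (56) lies above the market-clearing price, it is binding.
At p = 56: qd = 236 - 4·56 = 12 and qs = 2·56 - 28 = 84.
The quantity actually transacted is the short side, demand: 12.

12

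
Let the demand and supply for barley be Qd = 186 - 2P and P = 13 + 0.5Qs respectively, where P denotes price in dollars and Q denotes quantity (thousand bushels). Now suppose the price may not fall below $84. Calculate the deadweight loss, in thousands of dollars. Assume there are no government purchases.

1922

Rearranging supply gives Qs = 2P - 26. In a free market, 186 - 2P = 2P - 26 gives the equilibrium P* = 53, Q* = 80.
Because the floor (84) lies above the market-clearing price, it is binding.
At P = 84: Qd = 186 - 2·84 = 18 and Qs = 2·84 - 26 = 142.
Quantity traded falls to 18. At Q = 18 the demand price is (186 - 18)/2 = 84 and the supply price is (26 + 18)/2 = 22.
Deadweight loss = ½ · (84 - 22) · (80 - 18) = ½ · 62 · 62 = 1922.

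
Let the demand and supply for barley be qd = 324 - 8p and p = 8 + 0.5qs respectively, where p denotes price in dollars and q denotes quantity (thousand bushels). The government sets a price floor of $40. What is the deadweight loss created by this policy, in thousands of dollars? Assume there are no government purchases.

Rearranging supply gives qs = 2p - 16. Equilibrium: 324 - 8p = 2p - 16, so 340 = 10p and p* = 34, q* = 52.
Because the floor (40) lies above the market-clearing price, it is binding.
At p = 40: qd = 324 - 8·40 = 4 and qs = 2·40 - 16 = 64.
Quantity traded falls to 4. At q = 4 the demand price is (324 - 4)/8 = 40 and the supply price is (16 + 4)/2 = 10.
Deadweight loss = ½ · (40 - 10) · (52 - 4) = ½ · 30 · 48 = 720.

720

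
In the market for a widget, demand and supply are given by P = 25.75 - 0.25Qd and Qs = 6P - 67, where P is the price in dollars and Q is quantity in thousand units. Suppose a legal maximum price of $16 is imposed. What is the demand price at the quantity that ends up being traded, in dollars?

18.5

Rearranging demand gives Qd = 103 - 4P. Without the control the market clears where 103 - 4P = 6P - 67, i.e. P* = 17 and Q* = 35.
Since 16 < 17, the ceiling is binding.
At P = 16: Qd = 103 - 4·16 = 39 and Qs = 6·16 - 67 = 29.
Only 29 units reach the market. On the demand curve, the marginal buyer's willingness to pay at Q = 29 is (103 - 29)/4 = 18.5.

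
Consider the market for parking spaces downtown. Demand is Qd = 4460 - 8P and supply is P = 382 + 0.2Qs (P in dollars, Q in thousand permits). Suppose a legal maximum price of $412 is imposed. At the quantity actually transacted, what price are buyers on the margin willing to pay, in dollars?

538.75

Rearranging supply gives Qs = 5P - 1910. In a free market, 4460 - 8P = 5P - 1910 gives the equilibrium P* = 490, Q* = 540.
The ceiling of 412 is below the equilibrium price 490, so it binds.
At P = 412: Qd = 4460 - 8·412 = 1164 and Qs = 5·412 - 1910 = 150.
Only 150 units reach the market. On the demand curve, the marginal buyer's willingness to pay at Q = 150 is (4460 - 150)/8 = 538.75.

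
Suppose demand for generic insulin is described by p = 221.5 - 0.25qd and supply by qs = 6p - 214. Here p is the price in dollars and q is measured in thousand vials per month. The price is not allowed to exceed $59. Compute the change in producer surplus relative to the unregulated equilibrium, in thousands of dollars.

-14943

Rearranging demand gives qd = 886 - 4p. Setting quantity demanded equal to quantity supplied, 886 - 4p = 6p - 214, gives p* = 110 and q* = 446.
Since 59 < 110, the ceiling is binding.
At p = 59: qd = 886 - 4·59 = 650 and qs = 6·59 - 214 = 140.
Producer surplus without the control is ½ · (110 - 107/3) · 446 = 49729/3.
With the ceiling, producers sell 140 units at 59, so PS = ½ · (59 - 107/3) · 140 = 4900/3.
Change in producer surplus = 4900/3 - 49729/3 = -14943.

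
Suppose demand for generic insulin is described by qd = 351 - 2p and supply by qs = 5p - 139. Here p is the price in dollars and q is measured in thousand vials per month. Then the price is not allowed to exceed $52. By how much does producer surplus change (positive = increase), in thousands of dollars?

Without the control the market clears where 351 - 2p = 5p - 139, i.e. p* = 70 and q* = 211.
Because the ceiling (52) lies below the market-clearing price, it is binding.
At p = 52: qd = 351 - 2·52 = 247 and qs = 5·52 - 139 = 121.
Producer surplus without the control is ½ · (70 - 27.8) · 211 = 4452.1.
With the ceiling, producers sell 121 units at 52, so PS = ½ · (52 - 27.8) · 121 = 1464.1.
Change in producer surplus = 1464.1 - 4452.1 = -2988.

-2988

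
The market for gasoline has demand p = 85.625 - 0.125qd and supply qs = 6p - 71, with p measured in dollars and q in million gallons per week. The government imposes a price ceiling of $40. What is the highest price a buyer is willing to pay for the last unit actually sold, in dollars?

64.5

Rearranging demand gives qd = 685 - 8p. Equilibrium: 685 - 8p = 6p - 71, so 756 = 14p and p* = 54, q* = 253.
The ceiling of 40 is below the equilibrium price 54, so it binds.
At p = 40: qd = 685 - 8·40 = 365 and qs = 6·40 - 71 = 169.
Only 169 units reach the market. On the demand curve, the marginal buyer's willingness to pay at q = 169 is (685 - 169)/8 = 64.5.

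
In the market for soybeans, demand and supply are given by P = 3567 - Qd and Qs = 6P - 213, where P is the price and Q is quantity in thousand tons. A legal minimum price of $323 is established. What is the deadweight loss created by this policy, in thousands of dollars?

0

Rearranging demand gives Qd = 3567 - P. Setting quantity demanded equal to quantity supplied, 3567 - P = 6P - 213, gives P* = 540 and Q* = 3027.
Since 323 is below P* = 540, the floor does not bind and the free-market outcome prevails.
Since the control does not bind, no trades are prevented and deadweight loss is zero.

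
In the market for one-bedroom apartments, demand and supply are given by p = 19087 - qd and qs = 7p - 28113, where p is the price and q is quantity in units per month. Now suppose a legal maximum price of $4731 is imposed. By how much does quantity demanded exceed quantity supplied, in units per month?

Rearranging demand gives qd = 19087 - p. Equilibrium: 19087 - p = 7p - 28113, so 47200 = 8p and p* = 5900, q* = 13187.
The ceiling of 4731 is below the equilibrium price 5900, so it binds.
At p = 4731: qd = 19087 - 4731 = 14356 and qs = 7·4731 - 28113 = 5004.
Shortage = qd - qs = 14356 - 5004 = 9352.

9352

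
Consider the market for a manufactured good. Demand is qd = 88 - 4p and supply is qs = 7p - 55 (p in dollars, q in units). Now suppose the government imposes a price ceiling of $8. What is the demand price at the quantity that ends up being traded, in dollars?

21.75

Without the control the market clears where 88 - 4p = 7p - 55, i.e. p* = 13 and q* = 36.
The ceiling of 8 is below the equilibrium price 13, so it binds.
At p = 8: qd = 88 - 4·8 = 56 and qs = 7·8 - 55 = 1.
Only 1 units reach the market. On the demand curve, the marginal buyer's willingness to pay at q = 1 is (88 - 1)/4 = 21.75.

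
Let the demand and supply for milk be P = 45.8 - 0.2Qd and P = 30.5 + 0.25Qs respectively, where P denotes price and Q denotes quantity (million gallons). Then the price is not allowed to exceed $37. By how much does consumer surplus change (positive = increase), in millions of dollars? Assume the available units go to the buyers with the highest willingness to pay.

Rearranging demand gives Qd = 229 - 5P; rearranging supply gives Qs = 4P - 122. In a free market, 229 - 5P = 4P - 122 gives the equilibrium P* = 39, Q* = 34.
The ceiling of 37 is below the equilibrium price 39, so it binds.
At P = 37: Qd = 229 - 5·37 = 44 and Qs = 4·37 - 122 = 26.
Consumer surplus without the control is ½ · (45.8 - 39) · 34 = 115.6.
With the ceiling, 26 units are sold at 37 (assume they go to the highest-value buyers). The demand price at Q = 26 is 40.6, so CS = ½ · [(45.8 - 37) + (40.6 - 37)] · 26 = 161.2.
Change in consumer surplus = 161.2 - 115.6 = 45.6.

45.6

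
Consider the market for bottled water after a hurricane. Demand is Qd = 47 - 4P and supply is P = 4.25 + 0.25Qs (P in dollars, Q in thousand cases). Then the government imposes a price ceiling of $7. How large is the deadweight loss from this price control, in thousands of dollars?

4

Rearranging supply gives Qs = 4P - 17. Without the control the market clears where 47 - 4P = 4P - 17, i.e. P* = 8 and Q* = 15.
Because the ceiling (7) lies below the market-clearing price, it is binding.
At P = 7: Qd = 47 - 4·7 = 19 and Qs = 4·7 - 17 = 11.
Quantity traded falls to 11. At Q = 11 the demand price is (47 - 11)/4 = 9 and the supply price is (17 + 11)/4 = 7.
Deadweight loss = ½ · (9 - 7) · (15 - 11) = ½ · 2 · 4 = 4.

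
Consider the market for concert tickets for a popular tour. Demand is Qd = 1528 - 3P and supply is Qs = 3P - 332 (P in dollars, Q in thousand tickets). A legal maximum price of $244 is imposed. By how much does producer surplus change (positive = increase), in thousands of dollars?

Without the control the market clears where 1528 - 3P = 3P - 332, i.e. P* = 310 and Q* = 598.
The ceiling of 244 is below the equilibrium price 310, so it binds.
At P = 244: Qd = 1528 - 3·244 = 796 and Qs = 3·244 - 332 = 400.
Producer surplus without the control is ½ · (310 - 332/3) · 598 = 178802/3.
With the ceiling, producers sell 400 units at 244, so PS = ½ · (244 - 332/3) · 400 = 80000/3.
Change in producer surplus = 80000/3 - 178802/3 = -32934.

-32934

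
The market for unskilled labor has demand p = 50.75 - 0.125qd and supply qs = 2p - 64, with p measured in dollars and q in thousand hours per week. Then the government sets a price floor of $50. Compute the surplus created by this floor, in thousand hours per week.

Rearranging demand gives qd = 406 - 8p. Setting quantity demanded equal to quantity supplied, 406 - 8p = 2p - 64, gives p* = 47 and q* = 30.
The floor of 50 is above the equilibrium price 47, so it binds.
At p = 50: qd = 406 - 8·50 = 6 and qs = 2·50 - 64 = 36.
Surplus = qs - qd = 36 - 6 = 30.

30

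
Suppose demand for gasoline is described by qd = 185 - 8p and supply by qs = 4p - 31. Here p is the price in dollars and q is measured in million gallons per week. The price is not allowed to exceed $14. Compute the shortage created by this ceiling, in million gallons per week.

48

In a free market, 185 - 8p = 4p - 31 gives the equilibrium p* = 18, q* = 41.
The ceiling of 14 is below the equilibrium price 18, so it binds.
At p = 14: qd = 185 - 8·14 = 73 and qs = 4·14 - 31 = 25.
Shortage = qd - qs = 73 - 25 = 48.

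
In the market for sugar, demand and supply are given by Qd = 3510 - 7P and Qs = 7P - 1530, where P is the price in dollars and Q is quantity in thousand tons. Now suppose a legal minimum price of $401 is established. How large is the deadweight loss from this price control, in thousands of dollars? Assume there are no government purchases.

Without the control the market clears where 3510 - 7P = 7P - 1530, i.e. P* = 360 and Q* = 990.
Because the floor (401) lies above the market-clearing price, it is binding.
At P = 401: Qd = 3510 - 7·401 = 703 and Qs = 7·401 - 1530 = 1277.
Quantity traded falls to 703. At Q = 703 the demand price is (3510 - 703)/7 = 401 and the supply price is (1530 + 703)/7 = 319.
Deadweight loss = ½ · (401 - 319) · (990 - 703) = ½ · 82 · 287 = 11767.

11767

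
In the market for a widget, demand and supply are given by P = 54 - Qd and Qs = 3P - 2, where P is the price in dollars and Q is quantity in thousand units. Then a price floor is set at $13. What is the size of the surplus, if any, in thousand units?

Rearranging demand gives Qd = 54 - P. Equilibrium: 54 - P = 3P - 2, so 56 = 4P and P* = 14, Q* = 40.
Since 13 is below P* = 14, the floor does not bind and the free-market outcome prevails.
Since the control does not bind, there is no surplus.

0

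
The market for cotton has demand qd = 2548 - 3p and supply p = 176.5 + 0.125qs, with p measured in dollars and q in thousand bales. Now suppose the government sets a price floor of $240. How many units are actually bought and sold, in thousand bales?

Rearranging supply gives qs = 8p - 1412. Without the control the market clears where 2548 - 3p = 8p - 1412, i.e. p* = 360 and q* = 1468.
The floor of 240 is below the equilibrium price 360, so it is not binding; the market clears at p* = 360, q* = 1468.

1468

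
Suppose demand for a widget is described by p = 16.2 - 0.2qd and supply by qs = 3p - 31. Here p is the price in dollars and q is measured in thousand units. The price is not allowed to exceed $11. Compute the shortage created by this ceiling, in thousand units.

24

Rearranging demand gives qd = 81 - 5p. In a free market, 81 - 5p = 3p - 31 gives the equilibrium p* = 14, q* = 11.
Because the ceiling (11) lies below the market-clearing price, it is binding.
At p = 11: qd = 81 - 5·11 = 26 and qs = 3·11 - 31 = 2.
Shortage = qd - qs = 26 - 2 = 24.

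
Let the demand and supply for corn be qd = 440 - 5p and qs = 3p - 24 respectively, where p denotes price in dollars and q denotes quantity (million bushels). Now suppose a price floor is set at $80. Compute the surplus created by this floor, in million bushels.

Without the control the market clears where 440 - 5p = 3p - 24, i.e. p* = 58 and q* = 150.
Because the floor (80) lies above the market-clearing price, it is binding.
At p = 80: qd = 440 - 5·80 = 40 and qs = 3·80 - 24 = 216.
Surplus = qs - qd = 216 - 40 = 176.

176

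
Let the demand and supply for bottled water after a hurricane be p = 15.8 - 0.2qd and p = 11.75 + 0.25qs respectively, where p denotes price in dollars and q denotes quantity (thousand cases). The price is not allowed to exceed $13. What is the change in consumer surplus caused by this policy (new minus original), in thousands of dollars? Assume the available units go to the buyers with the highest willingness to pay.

Rearranging demand gives qd = 79 - 5p; rearranging supply gives qs = 4p - 47. Setting quantity demanded equal to quantity supplied, 79 - 5p = 4p - 47, gives p* = 14 and q* = 9.
The ceiling of 13 is below the equilibrium price 14, so it binds.
At p = 13: qd = 79 - 5·13 = 14 and qs = 4·13 - 47 = 5.
Consumer surplus without the control is ½ · (15.8 - 14) · 9 = 8.1.
With the ceiling, 5 units are sold at 13 (assume they go to the highest-value buyers). The demand price at q = 5 is 14.8, so CS = ½ · [(15.8 - 13) + (14.8 - 13)] · 5 = 11.5.
Change in consumer surplus = 11.5 - 8.1 = 3.4.

3.4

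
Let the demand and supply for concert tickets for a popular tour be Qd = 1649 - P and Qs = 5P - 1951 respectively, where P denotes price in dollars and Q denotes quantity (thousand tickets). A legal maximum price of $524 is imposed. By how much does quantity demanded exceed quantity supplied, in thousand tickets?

Without the control the market clears where 1649 - P = 5P - 1951, i.e. P* = 600 and Q* = 1049.
Because the ceiling (524) lies below the market-clearing price, it is binding.
At P = 524: Qd = 1649 - 524 = 1125 and Qs = 5·524 - 1951 = 669.
Shortage = Qd - Qs = 1125 - 669 = 456.

456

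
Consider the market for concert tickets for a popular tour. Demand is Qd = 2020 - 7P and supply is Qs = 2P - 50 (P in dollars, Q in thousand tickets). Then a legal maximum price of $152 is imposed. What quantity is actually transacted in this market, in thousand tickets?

Without the control the market clears where 2020 - 7P = 2P - 50, i.e. P* = 230 and Q* = 410.
Since 152 < 230, the ceiling is binding.
At P = 152: Qd = 2020 - 7·152 = 956 and Qs = 2·152 - 50 = 254.
The quantity actually transacted is the short side, supply: 254.

254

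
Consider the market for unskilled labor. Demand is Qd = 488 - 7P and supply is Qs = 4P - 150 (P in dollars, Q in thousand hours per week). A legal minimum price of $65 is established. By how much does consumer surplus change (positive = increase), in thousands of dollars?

Without the control the market clears where 488 - 7P = 4P - 150, i.e. P* = 58 and Q* = 82.
The floor of 65 is above the equilibrium price 58, so it binds.
At P = 65: Qd = 488 - 7·65 = 33 and Qs = 4·65 - 150 = 110.
Consumer surplus without the control is ½ · (488/7 - 58) · 82 = 3362/7.
With the floor, consumers buy 33 units at 65, so CS = ½ · (488/7 - 65) · 33 = 1089/14.
Change in consumer surplus = 1089/14 - 3362/7 = -402.5.

-402.5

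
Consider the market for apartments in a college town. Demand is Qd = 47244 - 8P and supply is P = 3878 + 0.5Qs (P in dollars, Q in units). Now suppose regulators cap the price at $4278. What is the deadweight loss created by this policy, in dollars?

Rearranging supply gives Qs = 2P - 7756. In a free market, 47244 - 8P = 2P - 7756 gives the equilibrium P* = 5500, Q* = 3244.
Because the ceiling (4278) lies below the market-clearing price, it is binding.
At P = 4278: Qd = 47244 - 8·4278 = 13020 and Qs = 2·4278 - 7756 = 800.
Quantity traded falls to 800. At Q = 800 the demand price is (47244 - 800)/8 = 5805.5 and the supply price is (7756 + 800)/2 = 4278.
Deadweight loss = ½ · (5805.5 - 4278) · (3244 - 800) = ½ · 1527.5 · 2444 = 1866605.

1866605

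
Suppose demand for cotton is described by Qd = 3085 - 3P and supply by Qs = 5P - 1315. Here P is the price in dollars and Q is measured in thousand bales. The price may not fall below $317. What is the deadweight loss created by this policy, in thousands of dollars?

Without the control the market clears where 3085 - 3P = 5P - 1315, i.e. P* = 550 and Q* = 1435.
The floor of 317 is below the equilibrium price 550, so it is not binding; the market clears at P* = 550, Q* = 1435.
Since the control does not bind, no trades are prevented and deadweight loss is zero.

0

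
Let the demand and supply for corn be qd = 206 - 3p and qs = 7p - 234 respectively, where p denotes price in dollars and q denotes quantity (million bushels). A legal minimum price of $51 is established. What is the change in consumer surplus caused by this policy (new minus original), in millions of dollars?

-444.5

Equilibrium: 206 - 3p = 7p - 234, so 440 = 10p and p* = 44, q* = 74.
Because the floor (51) lies above the market-clearing price, it is binding.
At p = 51: qd = 206 - 3·51 = 53 and qs = 7·51 - 234 = 123.
Consumer surplus without the control is ½ · (206/3 - 44) · 74 = 2738/3.
With the floor, consumers buy 53 units at 51, so CS = ½ · (206/3 - 51) · 53 = 2809/6.
Change in consumer surplus = 2809/6 - 2738/3 = -444.5.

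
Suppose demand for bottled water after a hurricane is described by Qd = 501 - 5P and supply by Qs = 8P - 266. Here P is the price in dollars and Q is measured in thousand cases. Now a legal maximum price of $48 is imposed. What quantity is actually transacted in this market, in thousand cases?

Without the control the market clears where 501 - 5P = 8P - 266, i.e. P* = 59 and Q* = 206.
Since 48 < 59, the ceiling is binding.
At P = 48: Qd = 501 - 5·48 = 261 and Qs = 8·48 - 266 = 118.
The quantity actually transacted is the short side, supply: 118.

118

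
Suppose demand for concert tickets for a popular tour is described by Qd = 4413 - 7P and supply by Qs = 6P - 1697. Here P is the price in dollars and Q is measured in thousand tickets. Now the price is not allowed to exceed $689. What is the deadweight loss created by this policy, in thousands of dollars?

Setting quantity demanded equal to quantity supplied, 4413 - 7P = 6P - 1697, gives P* = 470 and Q* = 1123.
The ceiling of 689 is above the equilibrium price 470, so it is not binding; the market clears at P* = 470, Q* = 1123.
Since the control does not bind, no trades are prevented and deadweight loss is zero.

0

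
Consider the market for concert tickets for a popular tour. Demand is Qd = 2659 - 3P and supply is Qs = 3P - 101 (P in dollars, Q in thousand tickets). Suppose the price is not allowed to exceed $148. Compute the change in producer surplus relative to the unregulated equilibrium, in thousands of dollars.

-253032

Setting quantity demanded equal to quantity supplied, 2659 - 3P = 3P - 101, gives P* = 460 and Q* = 1279.
Because the ceiling (148) lies below the market-clearing price, it is binding.
At P = 148: Qd = 2659 - 3·148 = 2215 and Qs = 3·148 - 101 = 343.
Producer surplus without the control is ½ · (460 - 101/3) · 1279 = 1635841/6.
With the ceiling, producers sell 343 units at 148, so PS = ½ · (148 - 101/3) · 343 = 117649/6.
Change in producer surplus = 117649/6 - 1635841/6 = -253032.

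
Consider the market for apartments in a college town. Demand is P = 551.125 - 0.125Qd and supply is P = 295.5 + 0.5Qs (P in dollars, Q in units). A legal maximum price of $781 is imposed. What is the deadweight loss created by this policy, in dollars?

Rearranging demand gives Qd = 4409 - 8P; rearranging supply gives Qs = 2P - 591. Equilibrium: 4409 - 8P = 2P - 591, so 5000 = 10P and P* = 500, Q* = 409.
The ceiling of 781 is above the equilibrium price 500, so it is not binding; the market clears at P* = 500, Q* = 409.
Since the control does not bind, no trades are prevented and deadweight loss is zero.

0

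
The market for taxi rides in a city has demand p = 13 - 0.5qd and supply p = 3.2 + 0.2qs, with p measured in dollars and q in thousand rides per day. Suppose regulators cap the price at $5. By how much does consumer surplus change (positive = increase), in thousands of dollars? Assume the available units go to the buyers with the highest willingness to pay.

2.75

Rearranging demand gives qd = 26 - 2p; rearranging supply gives qs = 5p - 16. Equilibrium: 26 - 2p = 5p - 16, so 42 = 7p and p* = 6, q* = 14.
Since 5 < 6, the ceiling is binding.
At p = 5: qd = 26 - 2·5 = 16 and qs = 5·5 - 16 = 9.
Consumer surplus without the control is ½ · (13 - 6) · 14 = 49.
With the ceiling, 9 units are sold at 5 (assume they go to the highest-value buyers). The demand price at q = 9 is 8.5, so CS = ½ · [(13 - 5) + (8.5 - 5)] · 9 = 51.75.
Change in consumer surplus = 51.75 - 49 = 2.75.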